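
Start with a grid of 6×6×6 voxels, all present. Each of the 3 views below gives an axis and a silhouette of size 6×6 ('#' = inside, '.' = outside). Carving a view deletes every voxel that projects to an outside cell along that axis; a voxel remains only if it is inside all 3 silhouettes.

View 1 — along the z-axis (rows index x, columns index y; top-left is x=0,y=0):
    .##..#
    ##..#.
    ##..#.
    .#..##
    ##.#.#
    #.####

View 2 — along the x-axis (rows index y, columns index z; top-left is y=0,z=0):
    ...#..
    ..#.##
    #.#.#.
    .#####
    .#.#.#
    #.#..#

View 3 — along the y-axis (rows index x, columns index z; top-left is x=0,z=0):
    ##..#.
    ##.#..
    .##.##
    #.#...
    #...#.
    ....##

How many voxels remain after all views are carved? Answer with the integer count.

full grid |V| = 216
[1] z-view keeps 21 columns → grid now 126
[2] x-view keeps 18 columns → grid now 59
[3] y-view keeps 16 columns → grid now 23

|visual hull| = 23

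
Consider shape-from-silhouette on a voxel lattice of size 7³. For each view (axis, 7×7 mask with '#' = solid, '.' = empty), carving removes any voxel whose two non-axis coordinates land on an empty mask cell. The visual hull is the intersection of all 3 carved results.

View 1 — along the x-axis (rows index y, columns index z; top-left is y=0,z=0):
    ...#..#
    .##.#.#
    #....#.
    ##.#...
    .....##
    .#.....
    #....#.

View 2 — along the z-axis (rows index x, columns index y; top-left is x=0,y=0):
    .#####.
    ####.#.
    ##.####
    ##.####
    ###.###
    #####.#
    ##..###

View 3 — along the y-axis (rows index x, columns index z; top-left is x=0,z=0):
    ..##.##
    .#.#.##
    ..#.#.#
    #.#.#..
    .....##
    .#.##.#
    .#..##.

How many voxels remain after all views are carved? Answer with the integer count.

|visual hull| = 42

before carving: 343 voxels (7×7×7)
carve view 1 (along x, YZ-mask fill 16/49): 112 voxels remain
carve view 2 (along z, XY-mask fill 39/49): 91 voxels remain
carve view 3 (along y, XZ-mask fill 23/49): 42 voxels remain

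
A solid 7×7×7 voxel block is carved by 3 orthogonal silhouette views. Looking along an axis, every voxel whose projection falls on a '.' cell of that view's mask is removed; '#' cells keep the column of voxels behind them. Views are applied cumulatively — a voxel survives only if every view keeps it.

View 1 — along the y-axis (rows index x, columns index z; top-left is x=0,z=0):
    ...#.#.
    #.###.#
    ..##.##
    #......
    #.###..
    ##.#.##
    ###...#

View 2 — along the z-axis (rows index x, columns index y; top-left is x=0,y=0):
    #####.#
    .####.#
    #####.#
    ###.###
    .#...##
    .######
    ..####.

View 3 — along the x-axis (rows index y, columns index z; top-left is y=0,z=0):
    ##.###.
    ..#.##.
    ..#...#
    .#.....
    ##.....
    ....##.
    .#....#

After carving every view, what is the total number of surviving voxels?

before carving: 343 voxels (7×7×7)
V1 y: intersect with XZ mask (25 set) -- 175 left
V2 z: intersect with XY mask (36 set) -- 125 left
V3 x: intersect with YZ mask (17 set) -- 34 left

|visual hull| = 34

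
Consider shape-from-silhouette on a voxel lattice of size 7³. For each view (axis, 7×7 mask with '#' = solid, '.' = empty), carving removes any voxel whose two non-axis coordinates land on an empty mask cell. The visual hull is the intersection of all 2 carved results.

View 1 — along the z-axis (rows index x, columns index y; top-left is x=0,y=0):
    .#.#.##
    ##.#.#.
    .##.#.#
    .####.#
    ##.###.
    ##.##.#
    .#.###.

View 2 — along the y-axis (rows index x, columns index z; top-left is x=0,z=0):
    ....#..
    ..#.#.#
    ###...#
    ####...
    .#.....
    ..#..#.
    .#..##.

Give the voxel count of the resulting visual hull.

full grid |V| = 343
carve view 1 (along z, XY-mask fill 31/49): 217 voxels remain
carve view 2 (along y, XZ-mask fill 18/49): 79 voxels remain

voxel count = 79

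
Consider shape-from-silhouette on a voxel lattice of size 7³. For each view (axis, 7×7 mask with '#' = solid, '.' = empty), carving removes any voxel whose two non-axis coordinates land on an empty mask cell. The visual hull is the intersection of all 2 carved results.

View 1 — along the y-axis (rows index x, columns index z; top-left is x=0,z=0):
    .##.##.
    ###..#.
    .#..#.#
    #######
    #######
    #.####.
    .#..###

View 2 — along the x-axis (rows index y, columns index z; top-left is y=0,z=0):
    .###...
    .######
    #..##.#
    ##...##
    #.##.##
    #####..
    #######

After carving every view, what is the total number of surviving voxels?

start: 7×7×7 = 343 voxels
carve view 1 (along y, XZ-mask fill 34/49): 238 voxels remain
carve view 2 (along x, YZ-mask fill 34/49): 161 voxels remain

remaining voxels: 161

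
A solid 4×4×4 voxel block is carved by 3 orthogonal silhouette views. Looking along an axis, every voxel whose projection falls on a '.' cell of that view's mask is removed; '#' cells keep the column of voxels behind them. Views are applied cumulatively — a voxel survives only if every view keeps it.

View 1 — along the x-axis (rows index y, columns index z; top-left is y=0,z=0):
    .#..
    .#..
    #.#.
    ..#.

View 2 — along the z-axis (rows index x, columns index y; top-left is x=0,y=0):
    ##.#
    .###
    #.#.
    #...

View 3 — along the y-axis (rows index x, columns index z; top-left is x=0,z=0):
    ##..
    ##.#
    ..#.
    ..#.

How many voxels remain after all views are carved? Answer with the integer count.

voxel count = 5

start: 4×4×4 = 64 voxels
after view 1 [x-axis, 5 of 16 cells solid] → remaining = 20
after view 2 [z-axis, 9 of 16 cells solid] → remaining = 11
after view 3 [y-axis, 7 of 16 cells solid] → remaining = 5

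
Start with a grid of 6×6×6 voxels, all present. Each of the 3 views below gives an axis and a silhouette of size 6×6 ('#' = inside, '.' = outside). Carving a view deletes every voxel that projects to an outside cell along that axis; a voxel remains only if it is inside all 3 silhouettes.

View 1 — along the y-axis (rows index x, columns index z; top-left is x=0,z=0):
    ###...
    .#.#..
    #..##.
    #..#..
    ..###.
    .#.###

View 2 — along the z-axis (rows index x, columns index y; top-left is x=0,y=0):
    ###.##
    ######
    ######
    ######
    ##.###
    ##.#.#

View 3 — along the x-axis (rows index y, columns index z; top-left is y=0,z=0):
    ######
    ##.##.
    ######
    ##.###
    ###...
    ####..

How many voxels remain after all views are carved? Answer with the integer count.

voxel count = 74

initial block: 6^3 = 216
  1. axis=1 (XZ plane), |mask|=17  ⇒  voxels=102
  2. axis=2 (XY plane), |mask|=32  ⇒  voxels=88
  3. axis=0 (YZ plane), |mask|=28  ⇒  voxels=74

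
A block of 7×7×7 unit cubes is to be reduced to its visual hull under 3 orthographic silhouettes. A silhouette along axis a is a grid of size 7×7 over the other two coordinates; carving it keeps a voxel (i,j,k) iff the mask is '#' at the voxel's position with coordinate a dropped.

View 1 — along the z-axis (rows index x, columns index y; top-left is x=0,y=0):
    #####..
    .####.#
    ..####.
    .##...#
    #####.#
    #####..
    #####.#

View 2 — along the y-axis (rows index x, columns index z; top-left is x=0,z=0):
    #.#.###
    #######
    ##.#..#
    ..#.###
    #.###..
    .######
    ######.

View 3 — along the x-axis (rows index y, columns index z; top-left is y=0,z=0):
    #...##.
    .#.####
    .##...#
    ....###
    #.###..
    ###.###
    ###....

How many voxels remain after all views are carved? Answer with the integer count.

92 voxels

initial block: 7^3 = 343
step 1: project along z, AND mask (34/49) → |grid| = 238
step 2: project along y, AND mask (36/49) → |grid| = 178
step 3: project along x, AND mask (27/49) → |grid| = 92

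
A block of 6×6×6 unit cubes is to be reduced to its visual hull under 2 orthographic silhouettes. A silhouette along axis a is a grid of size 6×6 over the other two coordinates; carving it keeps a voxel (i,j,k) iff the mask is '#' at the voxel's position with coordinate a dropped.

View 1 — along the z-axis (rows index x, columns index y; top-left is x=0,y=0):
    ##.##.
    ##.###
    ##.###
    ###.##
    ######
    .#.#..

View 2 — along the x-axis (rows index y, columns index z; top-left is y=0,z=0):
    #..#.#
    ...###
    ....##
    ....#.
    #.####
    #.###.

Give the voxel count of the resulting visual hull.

start: 6×6×6 = 216 voxels
carve view 1 (along z, XY-mask fill 27/36): 162 voxels remain
carve view 2 (along x, YZ-mask fill 18/36): 83 voxels remain

83 voxels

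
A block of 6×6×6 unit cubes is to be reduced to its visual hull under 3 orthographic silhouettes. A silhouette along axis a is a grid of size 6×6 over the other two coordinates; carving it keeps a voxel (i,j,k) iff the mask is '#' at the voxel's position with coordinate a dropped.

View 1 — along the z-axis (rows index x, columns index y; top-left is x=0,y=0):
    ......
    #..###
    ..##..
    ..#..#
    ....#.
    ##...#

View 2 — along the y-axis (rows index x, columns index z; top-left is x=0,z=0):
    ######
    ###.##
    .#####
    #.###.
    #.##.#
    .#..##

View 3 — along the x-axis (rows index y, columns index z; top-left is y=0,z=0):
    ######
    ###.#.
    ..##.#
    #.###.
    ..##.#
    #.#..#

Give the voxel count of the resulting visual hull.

full grid |V| = 216
  1. axis=2 (XY plane), |mask|=12  ⇒  voxels=72
  2. axis=1 (XZ plane), |mask|=27  ⇒  voxels=51
  3. axis=0 (YZ plane), |mask|=23  ⇒  voxels=32

voxel count = 32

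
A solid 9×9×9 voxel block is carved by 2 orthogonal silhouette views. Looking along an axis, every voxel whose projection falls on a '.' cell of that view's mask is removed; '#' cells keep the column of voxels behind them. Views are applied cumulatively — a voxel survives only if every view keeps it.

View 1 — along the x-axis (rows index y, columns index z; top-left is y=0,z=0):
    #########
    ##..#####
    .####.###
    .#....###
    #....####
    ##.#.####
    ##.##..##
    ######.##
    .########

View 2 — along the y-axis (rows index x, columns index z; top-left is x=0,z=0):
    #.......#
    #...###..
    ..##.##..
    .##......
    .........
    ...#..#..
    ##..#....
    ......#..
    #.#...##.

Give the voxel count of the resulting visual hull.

|visual hull| = 141

start: 9×9×9 = 729 voxels
[1] x-view keeps 61 columns → grid now 549
[2] y-view keeps 22 columns → grid now 141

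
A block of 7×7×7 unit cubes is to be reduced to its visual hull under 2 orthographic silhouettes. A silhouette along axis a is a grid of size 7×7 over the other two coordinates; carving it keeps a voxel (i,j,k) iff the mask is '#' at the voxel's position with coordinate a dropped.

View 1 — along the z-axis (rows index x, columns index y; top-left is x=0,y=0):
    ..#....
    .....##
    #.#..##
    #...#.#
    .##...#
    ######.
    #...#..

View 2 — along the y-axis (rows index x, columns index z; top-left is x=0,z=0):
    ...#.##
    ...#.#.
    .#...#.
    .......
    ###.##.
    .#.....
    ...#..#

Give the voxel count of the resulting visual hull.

start: 7×7×7 = 343 voxels
  1. axis=2 (XY plane), |mask|=21  ⇒  voxels=147
  2. axis=1 (XZ plane), |mask|=15  ⇒  voxels=40

|visual hull| = 40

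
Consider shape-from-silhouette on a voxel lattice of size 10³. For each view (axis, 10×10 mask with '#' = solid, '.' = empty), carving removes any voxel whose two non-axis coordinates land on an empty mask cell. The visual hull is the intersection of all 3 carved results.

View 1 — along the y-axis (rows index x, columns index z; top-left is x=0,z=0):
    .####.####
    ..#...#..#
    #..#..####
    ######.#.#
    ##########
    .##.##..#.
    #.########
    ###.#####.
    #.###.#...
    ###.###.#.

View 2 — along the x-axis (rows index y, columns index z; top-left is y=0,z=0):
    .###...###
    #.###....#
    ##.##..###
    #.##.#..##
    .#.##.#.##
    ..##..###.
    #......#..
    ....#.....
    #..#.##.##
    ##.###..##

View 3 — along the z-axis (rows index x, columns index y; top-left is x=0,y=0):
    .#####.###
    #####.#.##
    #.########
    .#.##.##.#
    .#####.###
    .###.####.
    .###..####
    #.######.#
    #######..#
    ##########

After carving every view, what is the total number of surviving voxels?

|visual hull| = 273

full grid |V| = 1000
V1 y: intersect with XZ mask (69 set) -- 690 left
V2 x: intersect with YZ mask (51 set) -- 347 left
V3 z: intersect with XY mask (79 set) -- 273 left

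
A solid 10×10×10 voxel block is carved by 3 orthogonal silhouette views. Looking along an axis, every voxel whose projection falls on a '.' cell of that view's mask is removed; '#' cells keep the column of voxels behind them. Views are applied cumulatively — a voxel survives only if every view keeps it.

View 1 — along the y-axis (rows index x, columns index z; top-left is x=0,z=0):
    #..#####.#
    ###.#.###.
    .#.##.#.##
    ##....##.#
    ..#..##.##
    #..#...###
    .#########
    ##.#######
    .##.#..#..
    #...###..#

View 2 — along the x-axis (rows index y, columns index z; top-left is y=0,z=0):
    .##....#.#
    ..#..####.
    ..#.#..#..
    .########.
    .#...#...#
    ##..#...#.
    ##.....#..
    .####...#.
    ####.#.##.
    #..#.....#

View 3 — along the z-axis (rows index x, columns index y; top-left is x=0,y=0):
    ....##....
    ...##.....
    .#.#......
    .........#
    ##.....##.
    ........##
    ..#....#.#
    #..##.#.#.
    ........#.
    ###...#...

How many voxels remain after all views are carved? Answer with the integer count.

before carving: 1000 voxels (10×10×10)
after view 1 [y-axis, 62 of 100 cells solid] → remaining = 620
after view 2 [x-axis, 45 of 100 cells solid] → remaining = 270
after view 3 [z-axis, 26 of 100 cells solid] → remaining = 78

|visual hull| = 78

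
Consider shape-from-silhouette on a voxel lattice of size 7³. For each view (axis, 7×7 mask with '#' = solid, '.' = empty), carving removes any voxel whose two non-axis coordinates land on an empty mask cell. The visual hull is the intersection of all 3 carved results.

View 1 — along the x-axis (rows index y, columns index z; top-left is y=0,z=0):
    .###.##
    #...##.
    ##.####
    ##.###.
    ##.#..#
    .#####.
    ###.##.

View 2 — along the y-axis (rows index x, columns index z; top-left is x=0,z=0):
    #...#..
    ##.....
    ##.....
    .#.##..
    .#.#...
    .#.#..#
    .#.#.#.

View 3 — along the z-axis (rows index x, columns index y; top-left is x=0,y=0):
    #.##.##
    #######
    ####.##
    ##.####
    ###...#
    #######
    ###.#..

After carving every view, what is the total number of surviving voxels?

68 voxels

before carving: 343 voxels (7×7×7)
V1 x: intersect with YZ mask (33 set) -- 231 left
V2 y: intersect with XZ mask (17 set) -- 90 left
V3 z: intersect with XY mask (39 set) -- 68 left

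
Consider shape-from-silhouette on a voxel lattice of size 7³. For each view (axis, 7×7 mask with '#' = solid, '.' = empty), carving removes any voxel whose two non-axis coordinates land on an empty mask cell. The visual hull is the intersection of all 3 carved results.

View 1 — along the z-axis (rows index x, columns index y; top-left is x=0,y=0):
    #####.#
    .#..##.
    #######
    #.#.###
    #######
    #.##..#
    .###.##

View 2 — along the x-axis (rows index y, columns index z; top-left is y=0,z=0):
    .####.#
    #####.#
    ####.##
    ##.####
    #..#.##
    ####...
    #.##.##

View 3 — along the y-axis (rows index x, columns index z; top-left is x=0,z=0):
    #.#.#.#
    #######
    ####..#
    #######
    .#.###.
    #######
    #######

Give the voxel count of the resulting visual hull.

voxel count = 153

before carving: 343 voxels (7×7×7)
after view 1 [z-axis, 37 of 49 cells solid] → remaining = 259
after view 2 [x-axis, 36 of 49 cells solid] → remaining = 191
after view 3 [y-axis, 41 of 49 cells solid] → remaining = 153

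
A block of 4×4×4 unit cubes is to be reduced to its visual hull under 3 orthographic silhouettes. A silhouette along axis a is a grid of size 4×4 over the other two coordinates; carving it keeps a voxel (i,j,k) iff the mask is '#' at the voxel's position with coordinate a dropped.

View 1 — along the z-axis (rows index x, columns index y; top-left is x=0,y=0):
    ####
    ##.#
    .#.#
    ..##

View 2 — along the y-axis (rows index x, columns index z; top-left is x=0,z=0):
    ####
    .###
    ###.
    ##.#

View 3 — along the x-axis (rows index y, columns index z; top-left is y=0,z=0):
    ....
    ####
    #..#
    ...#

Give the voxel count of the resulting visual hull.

remaining voxels: 17

full grid |V| = 64
step 1: project along z, AND mask (11/16) → |grid| = 44
step 2: project along y, AND mask (13/16) → |grid| = 37
step 3: project along x, AND mask (7/16) → |grid| = 17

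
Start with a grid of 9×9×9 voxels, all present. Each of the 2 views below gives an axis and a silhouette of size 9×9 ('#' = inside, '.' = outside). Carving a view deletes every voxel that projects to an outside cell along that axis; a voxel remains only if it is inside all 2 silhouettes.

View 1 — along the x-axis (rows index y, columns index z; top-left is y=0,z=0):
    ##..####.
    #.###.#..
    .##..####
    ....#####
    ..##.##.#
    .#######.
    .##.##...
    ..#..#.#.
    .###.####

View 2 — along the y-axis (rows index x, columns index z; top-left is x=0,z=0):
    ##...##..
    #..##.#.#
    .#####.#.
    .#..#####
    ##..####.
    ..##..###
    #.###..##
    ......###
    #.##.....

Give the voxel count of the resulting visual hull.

voxel count = 233

before carving: 729 voxels (9×9×9)
carve view 1 (along x, YZ-mask fill 48/81): 432 voxels remain
carve view 2 (along y, XZ-mask fill 44/81): 233 voxels remain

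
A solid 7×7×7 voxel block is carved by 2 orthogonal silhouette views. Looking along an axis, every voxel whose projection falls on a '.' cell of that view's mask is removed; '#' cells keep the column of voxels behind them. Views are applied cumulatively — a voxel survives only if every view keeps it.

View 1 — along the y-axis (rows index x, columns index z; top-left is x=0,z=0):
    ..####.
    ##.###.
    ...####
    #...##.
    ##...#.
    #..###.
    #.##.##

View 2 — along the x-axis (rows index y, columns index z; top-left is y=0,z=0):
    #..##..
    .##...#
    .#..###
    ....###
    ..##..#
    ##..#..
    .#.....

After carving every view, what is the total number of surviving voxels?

voxel count = 74

full grid |V| = 343
  1. axis=1 (XZ plane), |mask|=28  ⇒  voxels=196
  2. axis=0 (YZ plane), |mask|=20  ⇒  voxels=74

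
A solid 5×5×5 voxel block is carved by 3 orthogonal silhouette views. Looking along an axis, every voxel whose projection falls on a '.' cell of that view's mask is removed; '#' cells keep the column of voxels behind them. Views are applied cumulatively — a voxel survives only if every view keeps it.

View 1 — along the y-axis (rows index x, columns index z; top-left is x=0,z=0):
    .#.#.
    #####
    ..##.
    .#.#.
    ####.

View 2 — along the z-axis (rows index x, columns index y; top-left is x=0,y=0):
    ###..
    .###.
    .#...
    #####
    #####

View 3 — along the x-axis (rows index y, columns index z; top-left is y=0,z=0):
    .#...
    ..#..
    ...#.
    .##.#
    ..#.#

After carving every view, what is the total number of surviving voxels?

17 voxels

full grid |V| = 125
[1] y-view keeps 15 columns → grid now 75
[2] z-view keeps 17 columns → grid now 53
[3] x-view keeps 8 columns → grid now 17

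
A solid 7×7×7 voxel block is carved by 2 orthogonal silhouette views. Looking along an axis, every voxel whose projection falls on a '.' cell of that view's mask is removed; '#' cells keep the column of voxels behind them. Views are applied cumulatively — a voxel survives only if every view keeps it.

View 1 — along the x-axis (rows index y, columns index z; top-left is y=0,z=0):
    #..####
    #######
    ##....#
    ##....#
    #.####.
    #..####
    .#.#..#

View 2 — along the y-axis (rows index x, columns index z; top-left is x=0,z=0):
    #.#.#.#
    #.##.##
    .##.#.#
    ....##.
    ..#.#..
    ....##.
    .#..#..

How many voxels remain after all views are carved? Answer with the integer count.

initial block: 7^3 = 343
  1. axis=0 (YZ plane), |mask|=31  ⇒  voxels=217
  2. axis=1 (XZ plane), |mask|=21  ⇒  voxels=87

remaining voxels: 87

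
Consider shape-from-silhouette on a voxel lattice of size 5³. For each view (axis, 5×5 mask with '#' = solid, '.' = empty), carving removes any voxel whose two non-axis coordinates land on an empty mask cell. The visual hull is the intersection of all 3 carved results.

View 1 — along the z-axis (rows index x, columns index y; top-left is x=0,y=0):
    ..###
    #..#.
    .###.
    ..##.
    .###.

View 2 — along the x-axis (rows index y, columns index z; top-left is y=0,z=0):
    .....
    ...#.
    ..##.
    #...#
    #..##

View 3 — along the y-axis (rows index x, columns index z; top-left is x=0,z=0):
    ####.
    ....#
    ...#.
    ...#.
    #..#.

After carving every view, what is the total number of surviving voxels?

start: 5×5×5 = 125 voxels
step 1: project along z, AND mask (13/25) → |grid| = 65
step 2: project along x, AND mask (8/25) → |grid| = 23
step 3: project along y, AND mask (9/25) → |grid| = 12

|visual hull| = 12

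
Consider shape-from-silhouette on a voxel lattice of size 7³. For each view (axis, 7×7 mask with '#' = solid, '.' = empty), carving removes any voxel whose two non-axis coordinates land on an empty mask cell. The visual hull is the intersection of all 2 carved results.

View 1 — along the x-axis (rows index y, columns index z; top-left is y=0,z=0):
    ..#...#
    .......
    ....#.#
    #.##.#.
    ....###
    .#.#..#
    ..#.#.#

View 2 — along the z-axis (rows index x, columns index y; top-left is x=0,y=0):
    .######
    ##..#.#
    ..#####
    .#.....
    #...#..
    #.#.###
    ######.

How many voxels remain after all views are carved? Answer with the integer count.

voxel count = 70

start: 7×7×7 = 343 voxels
carve view 1 (along x, YZ-mask fill 17/49): 119 voxels remain
carve view 2 (along z, XY-mask fill 29/49): 70 voxels remain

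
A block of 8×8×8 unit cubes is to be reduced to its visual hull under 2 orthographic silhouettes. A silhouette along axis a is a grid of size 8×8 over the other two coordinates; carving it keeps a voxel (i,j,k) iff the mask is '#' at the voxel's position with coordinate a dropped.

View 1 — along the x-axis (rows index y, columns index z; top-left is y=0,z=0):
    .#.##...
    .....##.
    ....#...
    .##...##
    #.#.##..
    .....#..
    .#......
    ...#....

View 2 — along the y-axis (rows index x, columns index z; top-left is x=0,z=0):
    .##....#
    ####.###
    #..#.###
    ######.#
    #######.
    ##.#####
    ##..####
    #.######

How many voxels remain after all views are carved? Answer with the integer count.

initial block: 8^3 = 512
V1 x: intersect with YZ mask (17 set) -- 136 left
V2 y: intersect with XZ mask (49 set) -- 102 left

|visual hull| = 102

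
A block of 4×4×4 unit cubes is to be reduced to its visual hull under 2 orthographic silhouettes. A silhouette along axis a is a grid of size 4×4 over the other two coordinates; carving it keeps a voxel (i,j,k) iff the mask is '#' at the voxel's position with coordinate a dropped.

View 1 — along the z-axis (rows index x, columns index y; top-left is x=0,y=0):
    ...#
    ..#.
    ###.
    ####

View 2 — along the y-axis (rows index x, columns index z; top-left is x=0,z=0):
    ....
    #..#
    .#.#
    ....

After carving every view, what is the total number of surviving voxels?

|visual hull| = 8

initial block: 4^3 = 64
V1 z: intersect with XY mask (9 set) -- 36 left
V2 y: intersect with XZ mask (4 set) -- 8 left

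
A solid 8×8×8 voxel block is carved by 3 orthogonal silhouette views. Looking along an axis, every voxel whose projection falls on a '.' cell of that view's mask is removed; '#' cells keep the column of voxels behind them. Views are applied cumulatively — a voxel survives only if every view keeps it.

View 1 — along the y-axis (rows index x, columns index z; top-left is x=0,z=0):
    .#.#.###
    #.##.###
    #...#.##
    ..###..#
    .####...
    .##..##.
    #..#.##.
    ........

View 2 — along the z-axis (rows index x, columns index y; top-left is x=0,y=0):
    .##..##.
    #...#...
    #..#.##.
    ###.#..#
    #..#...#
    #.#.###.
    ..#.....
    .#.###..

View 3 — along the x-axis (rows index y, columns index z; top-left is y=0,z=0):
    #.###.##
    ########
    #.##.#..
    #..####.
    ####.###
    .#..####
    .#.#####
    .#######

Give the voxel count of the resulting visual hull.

voxel count = 83

full grid |V| = 512
step 1: project along y, AND mask (31/64) → |grid| = 248
step 2: project along z, AND mask (28/64) → |grid| = 104
step 3: project along x, AND mask (48/64) → |grid| = 83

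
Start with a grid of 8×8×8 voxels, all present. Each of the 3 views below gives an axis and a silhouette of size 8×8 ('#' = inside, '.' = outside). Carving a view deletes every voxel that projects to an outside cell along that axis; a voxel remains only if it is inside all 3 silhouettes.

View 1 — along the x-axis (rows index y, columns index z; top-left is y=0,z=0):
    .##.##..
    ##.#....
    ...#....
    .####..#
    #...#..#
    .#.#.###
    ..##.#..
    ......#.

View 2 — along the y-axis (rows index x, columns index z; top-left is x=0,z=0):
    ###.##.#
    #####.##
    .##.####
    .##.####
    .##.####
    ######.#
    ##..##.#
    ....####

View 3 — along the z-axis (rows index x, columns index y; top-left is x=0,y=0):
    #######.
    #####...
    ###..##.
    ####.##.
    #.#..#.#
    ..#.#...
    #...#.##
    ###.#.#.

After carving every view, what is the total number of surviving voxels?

remaining voxels: 84

before carving: 512 voxels (8×8×8)
after view 1 [x-axis, 25 of 64 cells solid] → remaining = 200
after view 2 [y-axis, 47 of 64 cells solid] → remaining = 143
after view 3 [z-axis, 38 of 64 cells solid] → remaining = 84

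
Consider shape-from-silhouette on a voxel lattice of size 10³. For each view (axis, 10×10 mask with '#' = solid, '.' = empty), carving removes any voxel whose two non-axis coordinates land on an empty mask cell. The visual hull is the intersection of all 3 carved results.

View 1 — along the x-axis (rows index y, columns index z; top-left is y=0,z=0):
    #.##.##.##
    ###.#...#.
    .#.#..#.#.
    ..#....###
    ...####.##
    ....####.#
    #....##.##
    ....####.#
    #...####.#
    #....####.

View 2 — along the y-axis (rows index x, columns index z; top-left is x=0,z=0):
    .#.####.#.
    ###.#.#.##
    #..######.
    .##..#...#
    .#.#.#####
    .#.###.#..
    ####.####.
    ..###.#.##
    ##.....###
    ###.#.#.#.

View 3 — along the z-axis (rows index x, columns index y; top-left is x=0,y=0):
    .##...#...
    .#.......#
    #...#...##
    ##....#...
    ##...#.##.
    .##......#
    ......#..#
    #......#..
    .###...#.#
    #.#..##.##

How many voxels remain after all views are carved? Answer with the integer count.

before carving: 1000 voxels (10×10×10)
after view 1 [x-axis, 52 of 100 cells solid] → remaining = 520
after view 2 [y-axis, 61 of 100 cells solid] → remaining = 318
after view 3 [z-axis, 35 of 100 cells solid] → remaining = 118

|visual hull| = 118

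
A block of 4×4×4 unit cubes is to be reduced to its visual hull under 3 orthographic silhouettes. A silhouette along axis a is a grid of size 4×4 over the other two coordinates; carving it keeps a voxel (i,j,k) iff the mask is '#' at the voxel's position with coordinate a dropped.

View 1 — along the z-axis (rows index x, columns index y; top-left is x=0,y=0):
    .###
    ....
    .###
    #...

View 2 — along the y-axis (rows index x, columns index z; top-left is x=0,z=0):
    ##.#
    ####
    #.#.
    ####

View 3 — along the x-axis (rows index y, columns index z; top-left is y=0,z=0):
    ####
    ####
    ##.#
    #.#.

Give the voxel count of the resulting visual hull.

start: 4×4×4 = 64 voxels
  1. axis=2 (XY plane), |mask|=7  ⇒  voxels=28
  2. axis=1 (XZ plane), |mask|=13  ⇒  voxels=19
  3. axis=0 (YZ plane), |mask|=13  ⇒  voxels=16

voxel count = 16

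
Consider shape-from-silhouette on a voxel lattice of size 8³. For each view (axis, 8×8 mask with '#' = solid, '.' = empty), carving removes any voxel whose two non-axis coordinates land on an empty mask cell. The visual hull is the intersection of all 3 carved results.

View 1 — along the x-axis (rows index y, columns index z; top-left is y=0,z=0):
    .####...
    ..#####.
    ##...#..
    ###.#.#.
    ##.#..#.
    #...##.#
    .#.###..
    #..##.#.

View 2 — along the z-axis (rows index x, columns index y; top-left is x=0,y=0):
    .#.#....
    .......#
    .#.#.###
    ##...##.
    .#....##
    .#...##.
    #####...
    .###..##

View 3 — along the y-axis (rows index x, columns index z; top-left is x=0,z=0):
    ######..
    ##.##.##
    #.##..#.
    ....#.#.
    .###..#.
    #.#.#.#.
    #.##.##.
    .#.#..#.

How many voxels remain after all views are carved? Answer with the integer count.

start: 8×8×8 = 512 voxels
after view 1 [x-axis, 33 of 64 cells solid] → remaining = 264
after view 2 [z-axis, 28 of 64 cells solid] → remaining = 121
after view 3 [y-axis, 34 of 64 cells solid] → remaining = 64

remaining voxels: 64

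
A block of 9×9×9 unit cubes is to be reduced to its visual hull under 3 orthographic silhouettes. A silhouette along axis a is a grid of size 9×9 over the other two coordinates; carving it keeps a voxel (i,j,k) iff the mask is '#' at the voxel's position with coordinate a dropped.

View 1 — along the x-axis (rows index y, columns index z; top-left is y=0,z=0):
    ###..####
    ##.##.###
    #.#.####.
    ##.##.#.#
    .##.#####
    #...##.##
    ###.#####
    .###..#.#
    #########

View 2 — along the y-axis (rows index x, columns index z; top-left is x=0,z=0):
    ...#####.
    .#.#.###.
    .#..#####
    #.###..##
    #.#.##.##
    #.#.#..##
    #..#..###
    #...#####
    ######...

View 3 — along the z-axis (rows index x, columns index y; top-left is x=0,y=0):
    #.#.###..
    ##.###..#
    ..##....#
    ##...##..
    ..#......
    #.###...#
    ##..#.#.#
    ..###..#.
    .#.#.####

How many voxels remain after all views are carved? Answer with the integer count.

initial block: 9^3 = 729
carve view 1 (along x, YZ-mask fill 60/81): 540 voxels remain
carve view 2 (along y, XZ-mask fill 50/81): 336 voxels remain
carve view 3 (along z, XY-mask fill 39/81): 159 voxels remain

voxel count = 159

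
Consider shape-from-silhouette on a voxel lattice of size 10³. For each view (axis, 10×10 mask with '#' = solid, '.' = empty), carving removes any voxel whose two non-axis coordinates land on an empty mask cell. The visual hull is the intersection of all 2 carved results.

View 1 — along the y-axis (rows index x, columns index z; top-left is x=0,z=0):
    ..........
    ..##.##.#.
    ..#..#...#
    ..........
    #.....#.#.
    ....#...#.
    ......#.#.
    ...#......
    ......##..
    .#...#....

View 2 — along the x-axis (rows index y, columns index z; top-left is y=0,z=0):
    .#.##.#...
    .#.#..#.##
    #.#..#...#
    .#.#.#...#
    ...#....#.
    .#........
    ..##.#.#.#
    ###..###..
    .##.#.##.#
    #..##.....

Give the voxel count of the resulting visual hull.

initial block: 10^3 = 1000
after view 1 [y-axis, 20 of 100 cells solid] → remaining = 200
after view 2 [x-axis, 40 of 100 cells solid] → remaining = 76

voxel count = 76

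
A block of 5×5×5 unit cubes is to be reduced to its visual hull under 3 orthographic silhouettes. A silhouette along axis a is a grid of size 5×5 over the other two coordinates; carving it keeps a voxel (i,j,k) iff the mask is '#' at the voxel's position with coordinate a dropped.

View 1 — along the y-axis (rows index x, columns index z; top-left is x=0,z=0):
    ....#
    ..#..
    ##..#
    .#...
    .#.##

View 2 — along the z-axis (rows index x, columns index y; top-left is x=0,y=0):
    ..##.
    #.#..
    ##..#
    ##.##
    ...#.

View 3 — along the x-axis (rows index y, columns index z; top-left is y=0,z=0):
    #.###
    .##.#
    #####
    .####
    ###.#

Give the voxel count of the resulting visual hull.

full grid |V| = 125
[1] y-view keeps 9 columns → grid now 45
[2] z-view keeps 12 columns → grid now 20
[3] x-view keeps 20 columns → grid now 17

remaining voxels: 17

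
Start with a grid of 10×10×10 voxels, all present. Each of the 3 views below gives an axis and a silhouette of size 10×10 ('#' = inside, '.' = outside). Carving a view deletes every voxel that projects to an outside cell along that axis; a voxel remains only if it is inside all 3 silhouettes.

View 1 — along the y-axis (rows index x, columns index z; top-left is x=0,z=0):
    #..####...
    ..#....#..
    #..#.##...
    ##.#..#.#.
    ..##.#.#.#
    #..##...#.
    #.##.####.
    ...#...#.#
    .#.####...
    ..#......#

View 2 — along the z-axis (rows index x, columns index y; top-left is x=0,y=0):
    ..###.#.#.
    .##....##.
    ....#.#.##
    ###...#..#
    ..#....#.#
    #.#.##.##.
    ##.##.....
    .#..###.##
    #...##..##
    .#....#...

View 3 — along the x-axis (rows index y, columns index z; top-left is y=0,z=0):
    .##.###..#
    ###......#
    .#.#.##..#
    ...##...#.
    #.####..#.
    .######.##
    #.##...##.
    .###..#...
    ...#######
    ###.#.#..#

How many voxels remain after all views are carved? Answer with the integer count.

105 voxels

start: 10×10×10 = 1000 voxels
carve view 1 (along y, XZ-mask fill 42/100): 420 voxels remain
carve view 2 (along z, XY-mask fill 44/100): 188 voxels remain
carve view 3 (along x, YZ-mask fill 54/100): 105 voxels remain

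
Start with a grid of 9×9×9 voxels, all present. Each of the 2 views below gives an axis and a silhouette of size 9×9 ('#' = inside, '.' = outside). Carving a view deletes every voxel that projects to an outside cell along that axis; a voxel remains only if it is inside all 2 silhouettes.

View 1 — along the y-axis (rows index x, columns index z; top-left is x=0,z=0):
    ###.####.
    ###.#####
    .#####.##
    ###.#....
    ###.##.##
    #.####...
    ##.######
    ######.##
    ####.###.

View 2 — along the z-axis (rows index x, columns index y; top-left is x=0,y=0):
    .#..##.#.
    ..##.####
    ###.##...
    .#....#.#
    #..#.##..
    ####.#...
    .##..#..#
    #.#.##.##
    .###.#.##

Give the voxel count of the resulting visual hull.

full grid |V| = 729
after view 1 [y-axis, 61 of 81 cells solid] → remaining = 549
after view 2 [z-axis, 43 of 81 cells solid] → remaining = 298

|visual hull| = 298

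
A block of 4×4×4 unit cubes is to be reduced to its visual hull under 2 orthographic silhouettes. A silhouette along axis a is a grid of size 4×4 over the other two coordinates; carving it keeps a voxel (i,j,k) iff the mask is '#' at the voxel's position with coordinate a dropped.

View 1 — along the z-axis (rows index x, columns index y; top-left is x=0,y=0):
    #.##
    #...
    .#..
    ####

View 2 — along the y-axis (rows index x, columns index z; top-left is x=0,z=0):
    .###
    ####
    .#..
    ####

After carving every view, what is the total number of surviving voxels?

remaining voxels: 30

before carving: 64 voxels (4×4×4)
step 1: project along z, AND mask (9/16) → |grid| = 36
step 2: project along y, AND mask (12/16) → |grid| = 30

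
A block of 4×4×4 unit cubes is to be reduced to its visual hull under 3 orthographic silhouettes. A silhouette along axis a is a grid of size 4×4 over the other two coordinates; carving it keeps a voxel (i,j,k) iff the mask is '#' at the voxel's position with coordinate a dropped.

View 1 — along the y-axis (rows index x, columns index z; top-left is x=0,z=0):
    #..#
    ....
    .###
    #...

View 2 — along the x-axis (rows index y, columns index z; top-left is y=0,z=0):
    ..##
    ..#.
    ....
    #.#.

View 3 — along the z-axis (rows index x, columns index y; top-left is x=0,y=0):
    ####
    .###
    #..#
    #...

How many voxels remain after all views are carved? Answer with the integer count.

full grid |V| = 64
V1 y: intersect with XZ mask (6 set) -- 24 left
V2 x: intersect with YZ mask (5 set) -- 7 left
V3 z: intersect with XY mask (10 set) -- 5 left

5 voxels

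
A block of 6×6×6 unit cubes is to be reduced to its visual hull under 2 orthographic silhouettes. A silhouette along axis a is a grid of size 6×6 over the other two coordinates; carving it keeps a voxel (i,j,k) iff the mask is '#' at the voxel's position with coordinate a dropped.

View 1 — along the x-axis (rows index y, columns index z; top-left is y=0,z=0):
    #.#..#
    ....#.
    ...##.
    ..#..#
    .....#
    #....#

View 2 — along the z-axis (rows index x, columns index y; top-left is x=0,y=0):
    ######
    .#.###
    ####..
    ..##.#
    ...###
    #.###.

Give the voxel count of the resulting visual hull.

44 voxels

start: 6×6×6 = 216 voxels
after view 1 [x-axis, 11 of 36 cells solid] → remaining = 66
after view 2 [z-axis, 24 of 36 cells solid] → remaining = 44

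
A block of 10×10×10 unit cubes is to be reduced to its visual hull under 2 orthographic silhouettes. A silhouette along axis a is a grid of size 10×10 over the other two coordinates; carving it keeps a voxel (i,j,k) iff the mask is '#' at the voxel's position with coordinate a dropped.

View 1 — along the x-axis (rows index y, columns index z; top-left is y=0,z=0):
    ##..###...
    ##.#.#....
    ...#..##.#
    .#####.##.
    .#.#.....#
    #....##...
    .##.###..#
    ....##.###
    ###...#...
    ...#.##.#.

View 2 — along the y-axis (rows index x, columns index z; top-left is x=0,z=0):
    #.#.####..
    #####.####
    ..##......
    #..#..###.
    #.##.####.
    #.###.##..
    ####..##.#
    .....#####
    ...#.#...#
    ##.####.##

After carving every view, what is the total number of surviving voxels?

full grid |V| = 1000
carve view 1 (along x, YZ-mask fill 45/100): 450 voxels remain
carve view 2 (along y, XZ-mask fill 58/100): 259 voxels remain

259 voxels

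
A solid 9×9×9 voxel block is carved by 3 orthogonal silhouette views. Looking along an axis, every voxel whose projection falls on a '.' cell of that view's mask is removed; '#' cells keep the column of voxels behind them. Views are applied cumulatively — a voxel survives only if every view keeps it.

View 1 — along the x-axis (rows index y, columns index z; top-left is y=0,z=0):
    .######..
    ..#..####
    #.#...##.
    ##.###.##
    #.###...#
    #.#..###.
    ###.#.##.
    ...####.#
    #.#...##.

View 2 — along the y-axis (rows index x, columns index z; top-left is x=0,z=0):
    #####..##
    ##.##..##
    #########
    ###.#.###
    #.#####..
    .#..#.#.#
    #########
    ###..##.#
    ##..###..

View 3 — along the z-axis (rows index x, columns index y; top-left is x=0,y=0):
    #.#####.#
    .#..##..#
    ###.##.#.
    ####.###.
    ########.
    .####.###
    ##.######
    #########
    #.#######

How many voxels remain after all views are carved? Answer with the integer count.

voxel count = 244

full grid |V| = 729
[1] x-view keeps 47 columns → grid now 423
[2] y-view keeps 59 columns → grid now 306
[3] z-view keeps 64 columns → grid now 244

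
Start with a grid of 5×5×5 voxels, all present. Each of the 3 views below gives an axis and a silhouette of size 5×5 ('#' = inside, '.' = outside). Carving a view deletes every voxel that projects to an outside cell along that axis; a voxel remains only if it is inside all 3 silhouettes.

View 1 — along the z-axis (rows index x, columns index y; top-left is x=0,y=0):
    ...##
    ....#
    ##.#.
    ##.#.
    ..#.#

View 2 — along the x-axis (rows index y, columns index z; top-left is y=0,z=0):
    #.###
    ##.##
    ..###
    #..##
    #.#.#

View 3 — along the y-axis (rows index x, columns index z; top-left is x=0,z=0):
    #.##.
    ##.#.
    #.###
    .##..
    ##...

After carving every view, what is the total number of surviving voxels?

full grid |V| = 125
V1 z: intersect with XY mask (11 set) -- 55 left
V2 x: intersect with YZ mask (17 set) -- 37 left
V3 y: intersect with XZ mask (14 set) -- 18 left

voxel count = 18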